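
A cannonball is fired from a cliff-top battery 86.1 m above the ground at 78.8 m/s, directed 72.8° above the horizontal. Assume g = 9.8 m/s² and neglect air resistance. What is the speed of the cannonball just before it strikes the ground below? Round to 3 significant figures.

v_x = 78.8 cos 72.8° = 23.30 m/s is unchanged throughout.
For the vertical component, v_y² = v_y0² + 2 g h = (75.28)² + 2×9.8×86.1 = 7355, so |v_y| = 85.76 m/s.
Impact speed = √(v_x² + v_y²) = √(542.9 + 7355) = 88.9 m/s.

88.9 m/s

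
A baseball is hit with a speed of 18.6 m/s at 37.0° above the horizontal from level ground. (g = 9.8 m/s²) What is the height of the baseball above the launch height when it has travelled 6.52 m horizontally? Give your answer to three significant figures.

v_x = 18.6 cos 37.0° = 14.85 m/s, v_y0 = 18.6 sin 37.0° = 11.19 m/s.
Time to reach x = 6.52 m: t = x / v_x = 6.52 / 14.85 = 0.4391 s.
y = v_y0 t − ½ g t² = 11.19×0.4391 − 4.900×0.4391² = 3.97 m.

3.97 m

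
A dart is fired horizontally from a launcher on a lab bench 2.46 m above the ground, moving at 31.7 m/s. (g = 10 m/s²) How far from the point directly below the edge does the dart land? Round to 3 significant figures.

Initial vertical velocity is zero, so the fall time comes from h = ½ g t²: t = √(2 × 2.46 / 10) = 0.7014 s.
Horizontal motion is uniform at 31.7 m/s, so x = 31.7 × 0.7014 = 22.2 m.

22.2 m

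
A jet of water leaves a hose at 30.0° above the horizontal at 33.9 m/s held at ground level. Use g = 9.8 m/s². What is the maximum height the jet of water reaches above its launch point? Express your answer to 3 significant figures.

14.7 m

Vertical component of launch velocity: v_y = 33.9 sin 30.0° = 16.95 m/s.
At the highest point the vertical velocity is zero, so v_y² = 2 g h_max.
h_max = (16.95)² / (2 × 9.8) = 287.3 / 19.60 = 14.7 m.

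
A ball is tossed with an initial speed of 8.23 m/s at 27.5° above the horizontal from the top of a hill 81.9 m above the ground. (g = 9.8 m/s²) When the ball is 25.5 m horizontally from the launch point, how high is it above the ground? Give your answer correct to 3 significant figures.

v_x = 8.23 cos 27.5° = 7.300 m/s, v_y0 = 8.23 sin 27.5° = 3.800 m/s.
Time to reach x = 25.5 m: t = x / v_x = 25.5 / 7.300 = 3.493 s.
y = 81.9 + v_y0 t − ½ g t² = 81.9 + 3.800×3.493 − 4.900×3.493² = 35.4 m.

35.4 m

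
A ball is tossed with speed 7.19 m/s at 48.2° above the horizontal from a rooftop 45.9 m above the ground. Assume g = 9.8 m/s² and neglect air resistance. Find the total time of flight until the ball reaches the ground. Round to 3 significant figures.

3.66 s

Vertical component: v_y = 7.19 sin 48.2° = 5.360 m/s.
Taking up as positive with launch at y = 45.9 m, landing at y = 0: 0 = 45.9 + 5.360 t − ½(9.8) t².
Solving 4.900 t² − 5.360 t − 45.9 = 0 gives t = [5.360 + √(5.360² + 4·4.900·45.9)] / 9.800 = 3.66 s.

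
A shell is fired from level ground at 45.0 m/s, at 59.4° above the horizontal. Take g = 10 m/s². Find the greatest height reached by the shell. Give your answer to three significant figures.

Vertical component of launch velocity: v_y = 45.0 sin 59.4° = 38.73 m/s.
At the highest point the vertical velocity is zero, so v_y² = 2 g h_max.
h_max = (38.73)² / (2 × 10) = 1500 / 20.00 = 75.0 m.

75.0 m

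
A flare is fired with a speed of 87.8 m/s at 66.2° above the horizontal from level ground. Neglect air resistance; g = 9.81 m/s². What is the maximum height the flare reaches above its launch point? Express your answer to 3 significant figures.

329 m

Vertical component of launch velocity: v_y = 87.8 sin 66.2° = 80.33 m/s.
At the highest point the vertical velocity is zero, so v_y² = 2 g h_max.
h_max = (80.33)² / (2 × 9.81) = 6453 / 19.62 = 329 m.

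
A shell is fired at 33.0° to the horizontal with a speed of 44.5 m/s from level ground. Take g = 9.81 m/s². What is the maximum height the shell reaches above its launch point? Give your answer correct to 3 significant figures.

Vertical component of launch velocity: v_y = 44.5 sin 33.0° = 24.24 m/s.
At the highest point the vertical velocity is zero, so v_y² = 2 g h_max.
h_max = (24.24)² / (2 × 9.81) = 587.6 / 19.62 = 29.9 m.

29.9 m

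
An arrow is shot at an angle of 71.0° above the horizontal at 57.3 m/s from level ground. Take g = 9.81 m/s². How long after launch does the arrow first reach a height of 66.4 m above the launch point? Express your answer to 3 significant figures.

v_y0 = 57.3 sin 71.0° = 54.18 m/s.
Set y = v_y0 t − ½ g t² = 66.4: 4.905 t² − 54.18 t + 66.4 = 0.
t = [54.18 ± √(2935 − 1303)] / 9.81 = (54.18 ± 40.40) / 9.81, giving t = 1.40 s or t = 9.64 s.
The arrow is on the way up at the first time, so t = 1.40 s.

1.40 s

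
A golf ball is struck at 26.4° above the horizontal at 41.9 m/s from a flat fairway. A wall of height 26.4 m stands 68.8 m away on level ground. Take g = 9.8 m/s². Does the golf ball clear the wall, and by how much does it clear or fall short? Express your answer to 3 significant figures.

No — it falls 8.71 m short of clearing the wall.

v_x = 41.9 cos 26.4° = 37.53 m/s; v_y0 = 41.9 sin 26.4° = 18.63 m/s.
Time to reach the wall: t = 68.8 / 37.53 = 1.833 s.
Height at that point: y = 18.63×1.833 − 4.900×1.833² = 17.69 m.
That is 26.4 − 17.69 = 8.71 m below the top of the wall, so the golf ball does not clear it.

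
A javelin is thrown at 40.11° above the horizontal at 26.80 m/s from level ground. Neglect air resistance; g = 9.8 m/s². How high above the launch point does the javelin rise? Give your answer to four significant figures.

15.21 m

Vertical component of launch velocity: v_y = 26.80 sin 40.11° = 17.266 m/s.
At the highest point the vertical velocity is zero, so v_y² = 2 g h_max.
h_max = (17.266)² / (2 × 9.8) = 298.11 / 19.60 = 15.21 m.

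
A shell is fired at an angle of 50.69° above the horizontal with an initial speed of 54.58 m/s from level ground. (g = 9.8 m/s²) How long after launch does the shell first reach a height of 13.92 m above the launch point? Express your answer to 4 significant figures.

v_y0 = 54.58 sin 50.69° = 42.230 m/s.
Set y = v_y0 t − ½ g t² = 13.92: 4.900 t² − 42.230 t + 13.92 = 0.
t = [42.230 ± √(1783.4 − 272.83)] / 9.8 = (42.230 ± 38.866) / 9.8, giving t = 0.3433 s or t = 8.275 s.
The shell is on the way up at the first time, so t = 0.3433 s.

0.3433 s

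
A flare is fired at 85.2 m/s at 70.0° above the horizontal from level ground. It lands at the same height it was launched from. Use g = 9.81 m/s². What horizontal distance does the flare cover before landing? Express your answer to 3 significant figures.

476 m

For level ground, R = v₀² sin(2θ) / g.
sin(2 × 70.0°) = sin 140.0° = 0.6428.
R = (85.2)² × 0.6428 / 9.81 = 476 m.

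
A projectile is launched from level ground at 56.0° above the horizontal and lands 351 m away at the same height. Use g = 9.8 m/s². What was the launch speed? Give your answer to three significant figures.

60.9 m/s

On level ground, R = v₀² sin(2θ) / g, so v₀ = √(R g / sin 2θ).
sin(2 × 56.0°) = 0.9272.
v₀ = √(351 × 9.8 / 0.9272) = √3710 = 60.9 m/s.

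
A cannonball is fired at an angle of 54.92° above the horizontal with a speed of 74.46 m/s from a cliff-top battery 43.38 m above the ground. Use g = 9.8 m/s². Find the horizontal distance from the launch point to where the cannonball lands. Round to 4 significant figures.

561.1 m

Components: v_x = 74.46 cos 54.92° = 42.794 m/s, v_y = 74.46 sin 54.92° = 60.934 m/s.
Vertical: 0 = 43.38 + 60.934 t − ½(9.8) t² ⇒ 4.900 t² − 60.934 t − 43.38 = 0.
t = [60.934 + √(3713.0 + 850.25)] / 9.800 = 13.111 s.
Horizontal: R = v_x · t = 42.794 × 13.111 = 561.1 m.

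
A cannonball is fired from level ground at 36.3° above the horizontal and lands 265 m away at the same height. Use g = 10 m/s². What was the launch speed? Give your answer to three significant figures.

52.7 m/s

On level ground, R = v₀² sin(2θ) / g, so v₀ = √(R g / sin 2θ).
sin(2 × 36.3°) = 0.9542.
v₀ = √(265 × 10 / 0.9542) = √2777 = 52.7 m/s.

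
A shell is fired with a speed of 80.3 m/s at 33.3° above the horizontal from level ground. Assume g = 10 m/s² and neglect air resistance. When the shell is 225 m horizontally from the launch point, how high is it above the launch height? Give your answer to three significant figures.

91.6 m

v_x = 80.3 cos 33.3° = 67.12 m/s, v_y0 = 80.3 sin 33.3° = 44.09 m/s.
Time to reach x = 225 m: t = x / v_x = 225 / 67.12 = 3.352 s.
y = v_y0 t − ½ g t² = 44.09×3.352 − 5.000×3.352² = 91.6 m.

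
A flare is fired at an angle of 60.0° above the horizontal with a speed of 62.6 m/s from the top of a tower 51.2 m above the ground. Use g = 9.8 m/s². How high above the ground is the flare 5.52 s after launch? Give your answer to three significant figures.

201 m

v_y0 = 62.6 sin 60.0° = 54.21 m/s.
y(t) = 51.2 + v_y0 t − ½ g t² = 51.2 + 54.21×5.52 − ½×9.8×5.52² = 201 m.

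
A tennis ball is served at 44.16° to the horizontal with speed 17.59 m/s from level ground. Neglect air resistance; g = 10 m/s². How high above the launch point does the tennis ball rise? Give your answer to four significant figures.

7.508 m

Vertical component of launch velocity: v_y = 17.59 sin 44.16° = 12.254 m/s.
At the highest point the vertical velocity is zero, so v_y² = 2 g h_max.
h_max = (12.254)² / (2 × 10) = 150.16 / 20.00 = 7.508 m.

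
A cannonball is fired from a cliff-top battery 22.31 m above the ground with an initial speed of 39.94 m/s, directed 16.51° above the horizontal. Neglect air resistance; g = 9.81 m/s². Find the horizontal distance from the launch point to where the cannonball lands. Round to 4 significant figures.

Components: v_x = 39.94 cos 16.51° = 38.293 m/s, v_y = 39.94 sin 16.51° = 11.350 m/s.
Vertical: 0 = 22.31 + 11.350 t − ½(9.81) t² ⇒ 4.905 t² − 11.350 t − 22.31 = 0.
t = [11.350 + √(128.82 + 437.72)] / 9.810 = 3.5833 s.
Horizontal: R = v_x · t = 38.293 × 3.5833 = 137.2 m.

137.2 m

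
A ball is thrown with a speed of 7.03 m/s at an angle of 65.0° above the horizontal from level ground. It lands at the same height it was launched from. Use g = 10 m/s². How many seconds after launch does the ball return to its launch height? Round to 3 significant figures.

1.27 s

Vertical component: v_y = 7.03 sin 65.0° = 6.371 m/s.
For a projectile landing at launch height, time of flight is t = 2 v_y / g = 2 × 6.371 / 10 = 1.27 s.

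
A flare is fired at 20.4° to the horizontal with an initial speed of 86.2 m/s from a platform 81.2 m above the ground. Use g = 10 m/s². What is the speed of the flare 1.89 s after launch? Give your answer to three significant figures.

81.6 m/s

v_x = 86.2 cos 20.4° = 80.79 m/s (constant).
v_y(t) = 86.2 sin 20.4° − g t = 30.05 − 10 × 1.89 = 11.15 m/s.
Speed = √(v_x² + v_y²) = √(6527 + 124.3) = 81.6 m/s.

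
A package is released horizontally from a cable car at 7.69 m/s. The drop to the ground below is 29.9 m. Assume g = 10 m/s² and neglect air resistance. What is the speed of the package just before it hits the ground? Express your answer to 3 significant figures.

Fall time: t = √(2 × 29.9 / 10) = 2.445 s.
At impact: v_x = 7.69 m/s (unchanged), v_y = g t = 10 × 2.445 = 24.45 m/s.
Speed = √(v_x² + v_y²) = √(59.14 + 597.8) = 25.6 m/s.

25.6 m/s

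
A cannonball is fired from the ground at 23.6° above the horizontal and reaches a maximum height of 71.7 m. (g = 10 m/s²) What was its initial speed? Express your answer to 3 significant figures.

At maximum height v_y = 0, so (v₀ sin θ)² = 2 g H.
v₀ sin 23.6° = √(2 × 10 × 71.7) = 37.87 m/s.
v₀ = 37.87 / sin 23.6° = 37.87 / 0.4003 = 94.6 m/s.

94.6 m/s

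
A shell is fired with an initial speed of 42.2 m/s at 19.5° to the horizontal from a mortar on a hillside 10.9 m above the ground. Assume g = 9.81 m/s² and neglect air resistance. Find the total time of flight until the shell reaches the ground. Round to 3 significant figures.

3.51 s

Vertical component: v_y = 42.2 sin 19.5° = 14.09 m/s.
Taking up as positive with launch at y = 10.9 m, landing at y = 0: 0 = 10.9 + 14.09 t − ½(9.81) t².
Solving 4.905 t² − 14.09 t − 10.9 = 0 gives t = [14.09 + √(14.09² + 4·4.905·10.9)] / 9.810 = 3.51 s.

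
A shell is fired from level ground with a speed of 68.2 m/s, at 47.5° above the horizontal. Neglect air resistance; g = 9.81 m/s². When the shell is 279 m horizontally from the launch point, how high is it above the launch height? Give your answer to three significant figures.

v_x = 68.2 cos 47.5° = 46.08 m/s, v_y0 = 68.2 sin 47.5° = 50.28 m/s.
Time to reach x = 279 m: t = x / v_x = 279 / 46.08 = 6.055 s.
y = v_y0 t − ½ g t² = 50.28×6.055 − 4.905×6.055² = 125 m.

125 m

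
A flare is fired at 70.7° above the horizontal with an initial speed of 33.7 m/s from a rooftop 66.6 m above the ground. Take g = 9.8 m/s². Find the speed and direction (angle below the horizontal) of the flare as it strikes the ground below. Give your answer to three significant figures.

49.4 m/s at 77.0° below the horizontal

v_x = 33.7 cos 70.7° = 11.14 m/s (constant).
|v_y| at impact = √((31.81)² + 2×9.8×66.6) = 48.14 m/s.
Speed = √(11.14² + 48.14²) = 49.4 m/s; angle = arctan(48.14/11.14) = 77.0° below horizontal.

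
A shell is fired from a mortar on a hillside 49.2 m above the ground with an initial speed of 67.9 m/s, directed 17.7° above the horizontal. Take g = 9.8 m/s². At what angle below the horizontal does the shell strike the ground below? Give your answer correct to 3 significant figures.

30.0°

v_x = 67.9 cos 17.7° = 64.69 m/s.
At impact |v_y| = √(v_y0² + 2 g h) = √(20.64² + 2×9.8×49.2) = 37.29 m/s.
Angle below horizontal = arctan(|v_y| / v_x) = arctan(37.29 / 64.69) = 30.0°.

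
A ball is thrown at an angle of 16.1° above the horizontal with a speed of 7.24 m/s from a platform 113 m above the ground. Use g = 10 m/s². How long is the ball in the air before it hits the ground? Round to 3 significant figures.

Vertical component: v_y = 7.24 sin 16.1° = 2.008 m/s.
Taking up as positive with launch at y = 113 m, landing at y = 0: 0 = 113 + 2.008 t − ½(10) t².
Solving 5.000 t² − 2.008 t − 113 = 0 gives t = [2.008 + √(2.008² + 4·5.000·113)] / 10.00 = 4.96 s.

4.96 s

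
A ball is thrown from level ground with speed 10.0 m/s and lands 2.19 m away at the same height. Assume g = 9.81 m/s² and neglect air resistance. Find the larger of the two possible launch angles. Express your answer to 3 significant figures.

83.8°

Level-ground range: R = v₀² sin(2θ)/g ⇒ sin 2θ = R g / v₀² = 2.19×9.81/10.0² = 0.2148.
2θ = arcsin(0.2148) = 12.40° or 180° − 12.40° = 167.60°.
So θ = 6.20° or θ = 83.8°.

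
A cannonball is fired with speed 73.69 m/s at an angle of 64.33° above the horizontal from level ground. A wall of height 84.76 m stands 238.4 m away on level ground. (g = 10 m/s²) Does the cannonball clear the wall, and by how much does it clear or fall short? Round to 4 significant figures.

Yes — it clears the wall by 132.4 m.

v_x = 73.69 cos 64.33° = 31.922 m/s; v_y0 = 73.69 sin 64.33° = 66.417 m/s.
Time to reach the wall: t = 238.4 / 31.922 = 7.4682 s.
Height at that point: y = 66.417×7.4682 − 5.000×7.4682² = 217.15 m.
That is 217.15 − 84.76 = 132.4 m above the top of the wall, so the cannonball clears it.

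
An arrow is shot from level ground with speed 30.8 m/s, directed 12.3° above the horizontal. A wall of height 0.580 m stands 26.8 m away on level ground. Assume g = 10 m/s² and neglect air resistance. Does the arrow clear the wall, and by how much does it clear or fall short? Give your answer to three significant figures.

Yes — it clears the wall by 1.30 m.

v_x = 30.8 cos 12.3° = 30.09 m/s; v_y0 = 30.8 sin 12.3° = 6.561 m/s.
Time to reach the wall: t = 26.8 / 30.09 = 0.8907 s.
Height at that point: y = 6.561×0.8907 − 5.000×0.8907² = 1.877 m.
That is 1.877 − 0.580 = 1.30 m above the top of the wall, so the arrow clears it.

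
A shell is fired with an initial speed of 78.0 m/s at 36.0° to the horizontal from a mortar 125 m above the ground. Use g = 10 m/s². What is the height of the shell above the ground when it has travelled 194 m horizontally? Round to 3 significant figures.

219 m

v_x = 78.0 cos 36.0° = 63.10 m/s, v_y0 = 78.0 sin 36.0° = 45.85 m/s.
Time to reach x = 194 m: t = x / v_x = 194 / 63.10 = 3.074 s.
y = 125 + v_y0 t − ½ g t² = 125 + 45.85×3.074 − 5.000×3.074² = 219 m.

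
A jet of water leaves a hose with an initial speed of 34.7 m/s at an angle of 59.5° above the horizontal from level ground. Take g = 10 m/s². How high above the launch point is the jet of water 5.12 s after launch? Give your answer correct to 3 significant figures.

22.0 m

v_y0 = 34.7 sin 59.5° = 29.90 m/s.
y(t) = v_y0 t − ½ g t² = 29.90×5.12 − 5.000×5.12² = 22.0 m.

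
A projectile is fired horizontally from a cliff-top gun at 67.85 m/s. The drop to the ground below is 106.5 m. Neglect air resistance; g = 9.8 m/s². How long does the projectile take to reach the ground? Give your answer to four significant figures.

4.662 s

The horizontal speed doesn't affect the fall. With v_y0 = 0, h = ½ g t².
t = √(2 × 106.5 / 9.8) = √21.735 = 4.662 s.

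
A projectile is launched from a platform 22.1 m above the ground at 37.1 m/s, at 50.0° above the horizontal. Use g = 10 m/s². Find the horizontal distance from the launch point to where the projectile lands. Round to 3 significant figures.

152 m

Components: v_x = 37.1 cos 50.0° = 23.85 m/s, v_y = 37.1 sin 50.0° = 28.42 m/s.
Vertical: 0 = 22.1 + 28.42 t − ½(10) t² ⇒ 5.000 t² − 28.42 t − 22.1 = 0.
t = [28.42 + √(807.7 + 442.0)] / 10.00 = 6.377 s.
Horizontal: R = v_x · t = 23.85 × 6.377 = 152 m.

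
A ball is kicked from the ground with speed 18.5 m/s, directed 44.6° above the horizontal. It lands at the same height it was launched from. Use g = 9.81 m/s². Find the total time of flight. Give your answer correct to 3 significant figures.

Vertical component: v_y = 18.5 sin 44.6° = 12.99 m/s.
For a projectile landing at launch height, time of flight is t = 2 v_y / g = 2 × 12.99 / 9.81 = 2.65 s.

2.65 s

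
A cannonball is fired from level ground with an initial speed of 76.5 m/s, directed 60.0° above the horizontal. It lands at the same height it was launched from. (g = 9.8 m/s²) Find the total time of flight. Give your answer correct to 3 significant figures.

Vertical component: v_y = 76.5 sin 60.0° = 66.25 m/s.
For a projectile landing at launch height, time of flight is t = 2 v_y / g = 2 × 66.25 / 9.8 = 13.5 s.

13.5 s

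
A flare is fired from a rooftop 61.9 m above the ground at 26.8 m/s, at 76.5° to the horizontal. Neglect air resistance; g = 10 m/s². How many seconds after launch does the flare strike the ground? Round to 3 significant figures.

Vertical component: v_y = 26.8 sin 76.5° = 26.06 m/s.
Taking up as positive with launch at y = 61.9 m, landing at y = 0: 0 = 61.9 + 26.06 t − ½(10) t².
Solving 5.000 t² − 26.06 t − 61.9 = 0 gives t = [26.06 + √(26.06² + 4·5.000·61.9)] / 10.00 = 6.98 s.

6.98 s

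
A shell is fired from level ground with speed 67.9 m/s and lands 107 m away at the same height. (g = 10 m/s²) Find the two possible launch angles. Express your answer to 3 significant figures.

Level-ground range: R = v₀² sin(2θ)/g ⇒ sin 2θ = R g / v₀² = 107×10/67.9² = 0.2321.
2θ = arcsin(0.2321) = 13.42° or 180° − 13.42° = 166.58°.
So θ = 6.71° or θ = 83.3°.

6.71° and 83.3°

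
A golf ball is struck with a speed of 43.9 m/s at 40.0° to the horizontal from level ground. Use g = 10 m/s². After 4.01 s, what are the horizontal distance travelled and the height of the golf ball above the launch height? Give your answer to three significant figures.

x = 135 m, y = 32.8 m

v_x = 43.9 cos 40.0° = 33.63 m/s; v_y0 = 43.9 sin 40.0° = 28.22 m/s.
x = v_x t = 33.63 × 4.01 = 135 m.
y = v_y0 t − ½ g t² = 28.22×4.01 − 5.000×4.01² = 32.8 m.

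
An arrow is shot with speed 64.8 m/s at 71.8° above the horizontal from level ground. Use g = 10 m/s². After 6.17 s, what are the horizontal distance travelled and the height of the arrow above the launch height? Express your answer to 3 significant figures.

v_x = 64.8 cos 71.8° = 20.24 m/s; v_y0 = 64.8 sin 71.8° = 61.56 m/s.
x = v_x t = 20.24 × 6.17 = 125 m.
y = v_y0 t − ½ g t² = 61.56×6.17 − 5.000×6.17² = 189 m.

x = 125 m, y = 189 m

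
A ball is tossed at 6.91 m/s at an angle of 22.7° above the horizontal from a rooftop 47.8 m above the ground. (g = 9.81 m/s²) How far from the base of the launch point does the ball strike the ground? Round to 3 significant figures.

Components: v_x = 6.91 cos 22.7° = 6.375 m/s, v_y = 6.91 sin 22.7° = 2.667 m/s.
Vertical: 0 = 47.8 + 2.667 t − ½(9.81) t² ⇒ 4.905 t² − 2.667 t − 47.8 = 0.
t = [2.667 + √(7.113 + 937.8)] / 9.810 = 3.405 s.
Horizontal: R = v_x · t = 6.375 × 3.405 = 21.7 m.

21.7 m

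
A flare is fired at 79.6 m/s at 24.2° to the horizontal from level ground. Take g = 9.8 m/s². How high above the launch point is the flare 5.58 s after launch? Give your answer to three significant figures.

v_y0 = 79.6 sin 24.2° = 32.63 m/s.
y(t) = v_y0 t − ½ g t² = 32.63×5.58 − 4.900×5.58² = 29.5 m.

29.5 m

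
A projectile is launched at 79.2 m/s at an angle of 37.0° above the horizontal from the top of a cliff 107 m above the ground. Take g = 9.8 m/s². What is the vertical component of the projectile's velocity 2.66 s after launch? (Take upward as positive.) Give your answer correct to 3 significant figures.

Initial vertical component: v_y0 = 79.2 sin 37.0° = 47.66 m/s.
v_y(t) = v_y0 − g t = 47.66 − 9.8 × 2.66 = 21.6 m/s.

21.6 m/s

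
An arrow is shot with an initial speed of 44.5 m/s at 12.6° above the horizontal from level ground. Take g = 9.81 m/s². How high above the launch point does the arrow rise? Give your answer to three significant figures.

Vertical component of launch velocity: v_y = 44.5 sin 12.6° = 9.707 m/s.
At the highest point the vertical velocity is zero, so v_y² = 2 g h_max.
h_max = (9.707)² / (2 × 9.81) = 94.23 / 19.62 = 4.80 m.

4.80 m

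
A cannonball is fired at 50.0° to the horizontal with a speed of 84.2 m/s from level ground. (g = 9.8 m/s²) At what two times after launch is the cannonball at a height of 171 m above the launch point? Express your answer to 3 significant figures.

v_y0 = 84.2 sin 50.0° = 64.50 m/s.
Set y = v_y0 t − ½ g t² = 171: 4.900 t² − 64.50 t + 171 = 0.
t = [64.50 ± √(4160 − 3352)] / 9.8 = (64.50 ± 28.43) / 9.8, giving t = 3.68 s or t = 9.48 s.
So the cannonball is at 171 m at t = 3.68 s (rising) and t = 9.48 s (falling).

3.68 s and 9.48 s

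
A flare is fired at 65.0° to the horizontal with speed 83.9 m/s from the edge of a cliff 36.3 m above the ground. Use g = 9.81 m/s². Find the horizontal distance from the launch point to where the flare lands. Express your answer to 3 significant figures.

566 m

Components: v_x = 83.9 cos 65.0° = 35.46 m/s, v_y = 83.9 sin 65.0° = 76.04 m/s.
Vertical: 0 = 36.3 + 76.04 t − ½(9.81) t² ⇒ 4.905 t² − 76.04 t − 36.3 = 0.
t = [76.04 + √(5782 + 712.2)] / 9.810 = 15.97 s.
Horizontal: R = v_x · t = 35.46 × 15.97 = 566 m.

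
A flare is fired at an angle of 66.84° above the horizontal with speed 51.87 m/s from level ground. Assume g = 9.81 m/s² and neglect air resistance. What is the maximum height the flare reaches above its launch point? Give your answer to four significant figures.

Vertical component of launch velocity: v_y = 51.87 sin 66.84° = 47.690 m/s.
At the highest point the vertical velocity is zero, so v_y² = 2 g h_max.
h_max = (47.690)² / (2 × 9.81) = 2274.3 / 19.62 = 115.9 m.

115.9 m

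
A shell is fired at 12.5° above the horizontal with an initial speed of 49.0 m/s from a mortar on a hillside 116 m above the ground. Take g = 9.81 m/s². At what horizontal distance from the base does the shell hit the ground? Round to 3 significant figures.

Components: v_x = 49.0 cos 12.5° = 47.84 m/s, v_y = 49.0 sin 12.5° = 10.61 m/s.
Vertical: 0 = 116 + 10.61 t − ½(9.81) t² ⇒ 4.905 t² − 10.61 t − 116 = 0.
t = [10.61 + √(112.6 + 2276)] / 9.810 = 6.064 s.
Horizontal: R = v_x · t = 47.84 × 6.064 = 290 m.

290 m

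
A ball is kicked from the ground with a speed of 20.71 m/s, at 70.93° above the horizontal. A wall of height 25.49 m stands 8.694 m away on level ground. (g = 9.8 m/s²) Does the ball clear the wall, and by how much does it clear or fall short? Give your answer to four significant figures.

No — it falls 8.430 m short of clearing the wall.

v_x = 20.71 cos 70.93° = 6.7664 m/s; v_y0 = 20.71 sin 70.93° = 19.573 m/s.
Time to reach the wall: t = 8.694 / 6.7664 = 1.2849 s.
Height at that point: y = 19.573×1.2849 − 4.900×1.2849² = 17.060 m.
That is 25.49 − 17.060 = 8.430 m below the top of the wall, so the ball does not clear it.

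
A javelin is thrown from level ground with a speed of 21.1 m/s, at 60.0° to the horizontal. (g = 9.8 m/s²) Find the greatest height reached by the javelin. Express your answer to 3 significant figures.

Vertical component of launch velocity: v_y = 21.1 sin 60.0° = 18.27 m/s.
At the highest point the vertical velocity is zero, so v_y² = 2 g h_max.
h_max = (18.27)² / (2 × 9.8) = 333.8 / 19.60 = 17.0 m.

17.0 m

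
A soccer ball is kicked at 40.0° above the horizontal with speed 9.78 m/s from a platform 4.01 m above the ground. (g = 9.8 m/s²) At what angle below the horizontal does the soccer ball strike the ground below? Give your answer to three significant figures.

55.4°

v_x = 9.78 cos 40.0° = 7.492 m/s.
At impact |v_y| = √(v_y0² + 2 g h) = √(6.286² + 2×9.8×4.01) = 10.87 m/s.
Angle below horizontal = arctan(|v_y| / v_x) = arctan(10.87 / 7.492) = 55.4°.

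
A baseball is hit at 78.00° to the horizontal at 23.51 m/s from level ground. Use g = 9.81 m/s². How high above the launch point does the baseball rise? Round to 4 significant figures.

26.95 m

Vertical component of launch velocity: v_y = 23.51 sin 78.00° = 22.996 m/s.
At the highest point the vertical velocity is zero, so v_y² = 2 g h_max.
h_max = (22.996)² / (2 × 9.81) = 528.82 / 19.62 = 26.95 m.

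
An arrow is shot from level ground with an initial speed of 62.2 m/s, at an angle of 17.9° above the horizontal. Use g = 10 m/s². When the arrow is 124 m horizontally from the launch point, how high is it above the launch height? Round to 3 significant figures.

v_x = 62.2 cos 17.9° = 59.19 m/s, v_y0 = 62.2 sin 17.9° = 19.12 m/s.
Time to reach x = 124 m: t = x / v_x = 124 / 59.19 = 2.095 s.
y = v_y0 t − ½ g t² = 19.12×2.095 − 5.000×2.095² = 18.1 m.

18.1 m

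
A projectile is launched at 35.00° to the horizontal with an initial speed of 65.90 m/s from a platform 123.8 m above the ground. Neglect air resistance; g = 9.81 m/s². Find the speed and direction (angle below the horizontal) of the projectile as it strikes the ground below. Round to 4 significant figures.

v_x = 65.90 cos 35.00° = 53.982 m/s (constant).
|v_y| at impact = √((37.799)² + 2×9.81×123.8) = 62.111 m/s.
Speed = √(53.982² + 62.111²) = 82.29 m/s; angle = arctan(62.111/53.982) = 49.01° below horizontal.

82.29 m/s at 49.01° below the horizontal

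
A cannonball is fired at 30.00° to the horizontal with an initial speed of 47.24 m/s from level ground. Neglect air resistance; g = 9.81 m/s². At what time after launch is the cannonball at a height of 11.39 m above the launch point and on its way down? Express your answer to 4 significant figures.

4.272 s

v_y0 = 47.24 sin 30.00° = 23.620 m/s.
Set y = v_y0 t − ½ g t² = 11.39: 4.905 t² − 23.620 t + 11.39 = 0.
t = [23.620 ± √(557.90 − 223.47)] / 9.81 = (23.620 ± 18.287) / 9.81, giving t = 0.5436 s or t = 4.272 s.
On the way down corresponds to the larger root: t = 4.272 s.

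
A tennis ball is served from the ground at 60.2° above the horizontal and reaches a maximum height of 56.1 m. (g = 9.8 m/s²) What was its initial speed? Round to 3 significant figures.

38.2 m/s

At maximum height v_y = 0, so (v₀ sin θ)² = 2 g H.
v₀ sin 60.2° = √(2 × 9.8 × 56.1) = 33.16 m/s.
v₀ = 33.16 / sin 60.2° = 33.16 / 0.8678 = 38.2 m/s.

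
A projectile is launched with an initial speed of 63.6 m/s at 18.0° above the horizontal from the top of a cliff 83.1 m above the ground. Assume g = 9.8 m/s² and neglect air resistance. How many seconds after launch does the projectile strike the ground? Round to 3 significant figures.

6.59 s

Vertical component: v_y = 63.6 sin 18.0° = 19.65 m/s.
Taking up as positive with launch at y = 83.1 m, landing at y = 0: 0 = 83.1 + 19.65 t − ½(9.8) t².
Solving 4.900 t² − 19.65 t − 83.1 = 0 gives t = [19.65 + √(19.65² + 4·4.900·83.1)] / 9.800 = 6.59 s.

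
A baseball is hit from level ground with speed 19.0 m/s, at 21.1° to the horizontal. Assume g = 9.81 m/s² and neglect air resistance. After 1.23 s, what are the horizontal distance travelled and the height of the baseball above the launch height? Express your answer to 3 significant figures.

v_x = 19.0 cos 21.1° = 17.73 m/s; v_y0 = 19.0 sin 21.1° = 6.840 m/s.
x = v_x t = 17.73 × 1.23 = 21.8 m.
y = v_y0 t − ½ g t² = 6.840×1.23 − 4.905×1.23² = 0.992 m.

x = 21.8 m, y = 0.992 m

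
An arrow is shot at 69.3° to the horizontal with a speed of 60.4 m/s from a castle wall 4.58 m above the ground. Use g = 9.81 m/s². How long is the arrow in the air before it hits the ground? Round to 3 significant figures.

Vertical component: v_y = 60.4 sin 69.3° = 56.50 m/s.
Taking up as positive with launch at y = 4.58 m, landing at y = 0: 0 = 4.58 + 56.50 t − ½(9.81) t².
Solving 4.905 t² − 56.50 t − 4.58 = 0 gives t = [56.50 + √(56.50² + 4·4.905·4.58)] / 9.810 = 11.6 s.

11.6 s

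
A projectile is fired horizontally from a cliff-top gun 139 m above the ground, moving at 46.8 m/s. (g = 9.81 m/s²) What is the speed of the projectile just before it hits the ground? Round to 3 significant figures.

Fall time: t = √(2 × 139 / 9.81) = 5.323 s.
At impact: v_x = 46.8 m/s (unchanged), v_y = g t = 9.81 × 5.323 = 52.22 m/s.
Speed = √(v_x² + v_y²) = √(2190 + 2727) = 70.1 m/s.

70.1 m/s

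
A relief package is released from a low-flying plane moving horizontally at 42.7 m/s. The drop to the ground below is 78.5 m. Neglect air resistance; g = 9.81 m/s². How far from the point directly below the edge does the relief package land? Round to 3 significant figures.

171 m

Initial vertical velocity is zero, so the fall time comes from h = ½ g t²: t = √(2 × 78.5 / 9.81) = 4.001 s.
Horizontal motion is uniform at 42.7 m/s, so x = 42.7 × 4.001 = 171 m.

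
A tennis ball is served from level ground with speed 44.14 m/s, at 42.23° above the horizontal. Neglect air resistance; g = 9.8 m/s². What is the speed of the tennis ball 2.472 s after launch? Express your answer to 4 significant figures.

33.13 m/s

v_x = 44.14 cos 42.23° = 32.684 m/s (constant).
v_y(t) = 44.14 sin 42.23° − g t = 29.667 − 9.8 × 2.472 = 5.4414 m/s.
Speed = √(v_x² + v_y²) = √(1068.2 + 29.609) = 33.13 m/s.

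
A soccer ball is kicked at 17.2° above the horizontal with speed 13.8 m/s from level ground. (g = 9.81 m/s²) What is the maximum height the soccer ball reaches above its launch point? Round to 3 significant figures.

Vertical component of launch velocity: v_y = 13.8 sin 17.2° = 4.081 m/s.
At the highest point the vertical velocity is zero, so v_y² = 2 g h_max.
h_max = (4.081)² / (2 × 9.81) = 16.65 / 19.62 = 0.849 m.

0.849 m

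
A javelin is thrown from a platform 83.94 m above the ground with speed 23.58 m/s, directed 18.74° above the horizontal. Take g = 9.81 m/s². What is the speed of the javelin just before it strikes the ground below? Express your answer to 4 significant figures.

46.94 m/s

v_x = 23.58 cos 18.74° = 22.330 m/s is unchanged throughout.
For the vertical component, v_y² = v_y0² + 2 g h = (7.5756)² + 2×9.81×83.94 = 1704.3, so |v_y| = 41.283 m/s.
Impact speed = √(v_x² + v_y²) = √(498.63 + 1704.3) = 46.94 m/s.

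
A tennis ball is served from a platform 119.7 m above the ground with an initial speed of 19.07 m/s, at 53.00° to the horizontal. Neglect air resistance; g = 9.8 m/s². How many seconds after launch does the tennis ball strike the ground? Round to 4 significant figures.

Vertical component: v_y = 19.07 sin 53.00° = 15.230 m/s.
Taking up as positive with launch at y = 119.7 m, landing at y = 0: 0 = 119.7 + 15.230 t − ½(9.8) t².
Solving 4.900 t² − 15.230 t − 119.7 = 0 gives t = [15.230 + √(15.230² + 4·4.900·119.7)] / 9.800 = 6.735 s.

6.735 s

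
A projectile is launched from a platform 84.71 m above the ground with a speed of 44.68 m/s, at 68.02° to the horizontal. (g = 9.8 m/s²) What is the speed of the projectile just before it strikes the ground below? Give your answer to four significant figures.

v_x = 44.68 cos 68.02° = 16.723 m/s is unchanged throughout.
For the vertical component, v_y² = v_y0² + 2 g h = (41.432)² + 2×9.8×84.71 = 3376.9, so |v_y| = 58.111 m/s.
Impact speed = √(v_x² + v_y²) = √(279.66 + 3376.9) = 60.47 m/s.

60.47 m/s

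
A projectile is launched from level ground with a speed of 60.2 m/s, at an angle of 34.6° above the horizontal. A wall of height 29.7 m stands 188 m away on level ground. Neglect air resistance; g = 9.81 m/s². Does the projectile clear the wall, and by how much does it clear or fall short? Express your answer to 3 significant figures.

v_x = 60.2 cos 34.6° = 49.55 m/s; v_y0 = 60.2 sin 34.6° = 34.18 m/s.
Time to reach the wall: t = 188 / 49.55 = 3.794 s.
Height at that point: y = 34.18×3.794 − 4.905×3.794² = 59.07 m.
That is 59.07 − 29.7 = 29.4 m above the top of the wall, so the projectile clears it.

Yes — it clears the wall by 29.4 m.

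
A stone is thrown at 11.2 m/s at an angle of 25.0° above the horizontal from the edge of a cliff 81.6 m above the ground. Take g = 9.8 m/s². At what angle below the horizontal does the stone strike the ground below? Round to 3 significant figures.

v_x = 11.2 cos 25.0° = 10.15 m/s.
At impact |v_y| = √(v_y0² + 2 g h) = √(4.733² + 2×9.8×81.6) = 40.27 m/s.
Angle below horizontal = arctan(|v_y| / v_x) = arctan(40.27 / 10.15) = 75.9°.

75.9°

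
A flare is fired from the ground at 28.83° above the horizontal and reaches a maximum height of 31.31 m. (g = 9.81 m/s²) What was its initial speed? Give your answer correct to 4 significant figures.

51.40 m/s

At maximum height v_y = 0, so (v₀ sin θ)² = 2 g H.
v₀ sin 28.83° = √(2 × 9.81 × 31.31) = 24.785 m/s.
v₀ = 24.785 / sin 28.83° = 24.785 / 0.4822 = 51.40 m/s.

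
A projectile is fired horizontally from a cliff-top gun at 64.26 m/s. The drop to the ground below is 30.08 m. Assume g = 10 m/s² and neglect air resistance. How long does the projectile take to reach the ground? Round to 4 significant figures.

The horizontal speed doesn't affect the fall. With v_y0 = 0, h = ½ g t².
t = √(2 × 30.08 / 10) = √6.0160 = 2.453 s.

2.453 s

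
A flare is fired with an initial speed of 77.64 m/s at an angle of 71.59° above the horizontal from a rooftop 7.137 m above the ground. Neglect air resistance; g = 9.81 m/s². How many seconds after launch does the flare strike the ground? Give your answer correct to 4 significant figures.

15.11 s

Vertical component: v_y = 77.64 sin 71.59° = 73.666 m/s.
Taking up as positive with launch at y = 7.137 m, landing at y = 0: 0 = 7.137 + 73.666 t − ½(9.81) t².
Solving 4.905 t² − 73.666 t − 7.137 = 0 gives t = [73.666 + √(73.666² + 4·4.905·7.137)] / 9.810 = 15.11 s.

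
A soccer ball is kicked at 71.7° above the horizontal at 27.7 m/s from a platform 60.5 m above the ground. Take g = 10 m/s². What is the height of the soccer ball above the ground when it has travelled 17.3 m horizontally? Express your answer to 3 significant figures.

v_x = 27.7 cos 71.7° = 8.698 m/s, v_y0 = 27.7 sin 71.7° = 26.30 m/s.
Time to reach x = 17.3 m: t = x / v_x = 17.3 / 8.698 = 1.989 s.
y = 60.5 + v_y0 t − ½ g t² = 60.5 + 26.30×1.989 − 5.000×1.989² = 93.0 m.

93.0 m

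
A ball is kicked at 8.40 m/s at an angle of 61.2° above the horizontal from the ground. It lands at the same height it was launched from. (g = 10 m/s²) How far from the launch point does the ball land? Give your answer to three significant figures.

Components: v_x = 8.40 cos 61.2° = 4.047 m/s, v_y = 8.40 sin 61.2° = 7.361 m/s.
Time of flight (same landing height): t = 2 v_y / g = 2 × 7.361 / 10 = 1.472 s.
Range: R = v_x · t = 4.047 × 1.472 = 5.96 m.

5.96 m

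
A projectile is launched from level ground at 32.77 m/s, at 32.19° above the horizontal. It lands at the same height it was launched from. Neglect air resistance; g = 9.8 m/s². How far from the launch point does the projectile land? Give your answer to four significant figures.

98.81 m

Components: v_x = 32.77 cos 32.19° = 27.733 m/s, v_y = 32.77 sin 32.19° = 17.458 m/s.
Time of flight (same landing height): t = 2 v_y / g = 2 × 17.458 / 9.8 = 3.5629 s.
Range: R = v_x · t = 27.733 × 3.5629 = 98.81 m.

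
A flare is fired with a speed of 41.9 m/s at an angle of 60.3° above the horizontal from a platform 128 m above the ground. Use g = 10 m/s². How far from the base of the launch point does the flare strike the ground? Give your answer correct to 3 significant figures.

Components: v_x = 41.9 cos 60.3° = 20.76 m/s, v_y = 41.9 sin 60.3° = 36.40 m/s.
Vertical: 0 = 128 + 36.40 t − ½(10) t² ⇒ 5.000 t² − 36.40 t − 128 = 0.
t = [36.40 + √(1325 + 2560)] / 10.00 = 9.873 s.
Horizontal: R = v_x · t = 20.76 × 9.873 = 205 m.

205 m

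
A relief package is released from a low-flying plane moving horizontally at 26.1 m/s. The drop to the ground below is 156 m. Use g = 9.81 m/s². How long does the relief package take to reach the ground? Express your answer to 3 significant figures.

5.64 s

The horizontal speed doesn't affect the fall. With v_y0 = 0, h = ½ g t².
t = √(2 × 156 / 9.81) = √31.80 = 5.64 s.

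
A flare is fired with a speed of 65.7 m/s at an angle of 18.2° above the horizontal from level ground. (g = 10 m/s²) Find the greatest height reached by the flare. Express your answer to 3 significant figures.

Vertical component of launch velocity: v_y = 65.7 sin 18.2° = 20.52 m/s.
At the highest point the vertical velocity is zero, so v_y² = 2 g h_max.
h_max = (20.52)² / (2 × 10) = 421.1 / 20.00 = 21.1 m.

21.1 m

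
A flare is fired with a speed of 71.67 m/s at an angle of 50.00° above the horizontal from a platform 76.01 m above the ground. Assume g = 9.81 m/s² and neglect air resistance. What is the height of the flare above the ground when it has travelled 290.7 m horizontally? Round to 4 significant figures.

227.1 m

v_x = 71.67 cos 50.00° = 46.069 m/s, v_y0 = 71.67 sin 50.00° = 54.902 m/s.
Time to reach x = 290.7 m: t = x / v_x = 290.7 / 46.069 = 6.3101 s.
y = 76.01 + v_y0 t − ½ g t² = 76.01 + 54.902×6.3101 − 4.905×6.3101² = 227.1 m.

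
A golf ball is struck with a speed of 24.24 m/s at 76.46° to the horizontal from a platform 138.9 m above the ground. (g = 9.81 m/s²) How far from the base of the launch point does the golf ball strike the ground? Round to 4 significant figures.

Components: v_x = 24.24 cos 76.46° = 5.6752 m/s, v_y = 24.24 sin 76.46° = 23.566 m/s.
Vertical: 0 = 138.9 + 23.566 t − ½(9.81) t² ⇒ 4.905 t² − 23.566 t − 138.9 = 0.
t = [23.566 + √(555.36 + 2725.2)] / 9.810 = 8.2408 s.
Horizontal: R = v_x · t = 5.6752 × 8.2408 = 46.77 m.

46.77 m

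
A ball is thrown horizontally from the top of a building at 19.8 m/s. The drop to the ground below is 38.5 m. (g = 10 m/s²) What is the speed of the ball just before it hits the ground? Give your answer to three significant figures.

34.1 m/s

Fall time: t = √(2 × 38.5 / 10) = 2.775 s.
At impact: v_x = 19.8 m/s (unchanged), v_y = g t = 10 × 2.775 = 27.75 m/s.
Speed = √(v_x² + v_y²) = √(392.0 + 770.1) = 34.1 m/s.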